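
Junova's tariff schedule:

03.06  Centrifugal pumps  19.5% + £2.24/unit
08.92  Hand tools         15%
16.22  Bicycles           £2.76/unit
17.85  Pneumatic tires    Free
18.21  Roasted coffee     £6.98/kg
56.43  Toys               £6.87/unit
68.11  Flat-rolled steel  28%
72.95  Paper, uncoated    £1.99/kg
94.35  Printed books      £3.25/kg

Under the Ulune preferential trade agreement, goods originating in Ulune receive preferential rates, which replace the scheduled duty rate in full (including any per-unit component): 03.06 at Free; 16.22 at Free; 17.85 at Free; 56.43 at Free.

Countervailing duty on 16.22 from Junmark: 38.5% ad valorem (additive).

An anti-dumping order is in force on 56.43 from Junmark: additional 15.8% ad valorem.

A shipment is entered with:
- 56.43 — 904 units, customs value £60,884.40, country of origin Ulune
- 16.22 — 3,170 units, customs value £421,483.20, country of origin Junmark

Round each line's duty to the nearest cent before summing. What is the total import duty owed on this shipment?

Line 1 (56.43, Ulune, 904 units, £60,884.40):
Base rate for 56.43 is £6.87/unit.
Origin Ulune qualifies under the Junova–Ulune agreement and 56.43 is covered: preferential rate Free applies instead.
The additional-duty order on 56.43 targets Junmark, not Ulune; it does not apply.
Duty = £60,884.40 × 0% = £0.00.
Line 2 (16.22, Junmark, 3,170 units, £421,483.20):
Base rate for 16.22 is £2.76/unit.
16.22 has an FTA preferential rate, but origin Junmark is not Ulune; base rate stands.
Additional duty on 16.22 from Junmark: +38.5% ad valorem. Applied ad valorem rate = 38.5%.
Duty = £421,483.20 × 38.5% + 3,170 × £2.76 = £171,020.23.
Total = £0.00 + £171,020.23 = £171,020.23.

£171,020.23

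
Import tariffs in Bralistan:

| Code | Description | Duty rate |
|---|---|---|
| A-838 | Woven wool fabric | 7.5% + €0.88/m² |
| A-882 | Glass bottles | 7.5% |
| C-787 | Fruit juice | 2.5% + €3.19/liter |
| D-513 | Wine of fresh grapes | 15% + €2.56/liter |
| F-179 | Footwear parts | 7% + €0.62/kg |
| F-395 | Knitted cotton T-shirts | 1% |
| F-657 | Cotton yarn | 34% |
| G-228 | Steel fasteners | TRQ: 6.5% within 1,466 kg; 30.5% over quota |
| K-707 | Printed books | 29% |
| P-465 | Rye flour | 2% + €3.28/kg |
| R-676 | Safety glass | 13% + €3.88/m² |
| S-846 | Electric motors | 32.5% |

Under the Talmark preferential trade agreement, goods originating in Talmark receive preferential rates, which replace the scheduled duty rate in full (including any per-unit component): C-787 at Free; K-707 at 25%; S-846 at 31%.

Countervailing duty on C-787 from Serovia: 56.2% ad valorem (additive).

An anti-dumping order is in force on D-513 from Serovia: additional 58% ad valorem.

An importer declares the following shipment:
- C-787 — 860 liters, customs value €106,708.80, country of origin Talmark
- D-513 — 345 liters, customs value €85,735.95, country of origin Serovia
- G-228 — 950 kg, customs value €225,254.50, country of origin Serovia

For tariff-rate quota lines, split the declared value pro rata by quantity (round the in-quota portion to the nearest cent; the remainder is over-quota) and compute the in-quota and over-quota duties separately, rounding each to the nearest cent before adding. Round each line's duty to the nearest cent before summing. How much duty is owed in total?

€78,111.98

Line 1 (C-787, Talmark, 860 liters, €106,708.80):
Base rate for C-787 is 2.5% + €3.19/liter.
Origin Talmark qualifies under the Bralistan–Talmark agreement and C-787 is covered: preferential rate Free applies instead.
The additional-duty order on C-787 targets Serovia, not Talmark; it does not apply.
Duty = €106,708.80 × 0% = €0.00.
Line 2 (D-513, Serovia, 345 liters, €85,735.95):
Base rate for D-513 is 15% + €2.56/liter.
Additional duty on D-513 from Serovia: +58%. Applied ad valorem rate: 15% + 58% = 73%.
Duty = €85,735.95 × 73% + 345 × €2.56 = €63,470.44.
Line 3 (G-228, Serovia, 950 kg, €225,254.50):
Code G-228 is under a tariff-rate quota (threshold 1,466 kg). Quantity 950 kg is within the quota, so the in-quota rate 6.5% applies to the full value.
Duty = €225,254.50 × 6.5% = €14,641.54.
Total = €0.00 + €63,470.44 + €14,641.54 = €78,111.98.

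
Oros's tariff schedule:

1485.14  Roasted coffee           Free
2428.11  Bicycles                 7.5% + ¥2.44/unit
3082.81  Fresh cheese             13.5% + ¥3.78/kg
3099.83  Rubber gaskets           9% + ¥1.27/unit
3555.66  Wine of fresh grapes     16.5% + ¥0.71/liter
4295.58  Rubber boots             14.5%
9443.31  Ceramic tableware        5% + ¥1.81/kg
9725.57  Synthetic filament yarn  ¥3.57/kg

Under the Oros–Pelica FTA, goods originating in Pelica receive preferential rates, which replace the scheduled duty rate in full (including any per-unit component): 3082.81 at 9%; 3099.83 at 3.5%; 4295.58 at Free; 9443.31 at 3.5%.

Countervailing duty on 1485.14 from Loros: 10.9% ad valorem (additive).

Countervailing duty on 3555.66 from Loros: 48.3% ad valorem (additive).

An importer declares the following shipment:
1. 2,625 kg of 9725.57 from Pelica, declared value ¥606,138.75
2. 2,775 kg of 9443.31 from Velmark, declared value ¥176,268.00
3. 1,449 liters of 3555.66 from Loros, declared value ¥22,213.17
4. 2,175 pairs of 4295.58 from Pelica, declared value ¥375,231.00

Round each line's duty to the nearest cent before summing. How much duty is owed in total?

¥38,630.32

Line 1 (9725.57, Pelica, 2,625 kg, ¥606,138.75):
Base rate for 9725.57 is ¥3.57/kg.
Origin Pelica is the FTA partner but 9725.57 is not on the preference list; base rate stands.
Duty = 2,625 × ¥3.57 = ¥9,371.25.
Line 2 (9443.31, Velmark, 2,775 kg, ¥176,268.00):
Base rate for 9443.31 is 5% + ¥1.81/kg.
9443.31 has an FTA preferential rate, but origin Velmark is not Pelica; base rate stands.
Duty = ¥176,268.00 × 5% + 2,775 × ¥1.81 = ¥13,836.15.
Line 3 (3555.66, Loros, 1,449 liters, ¥22,213.17):
Base rate for 3555.66 is 16.5% + ¥0.71/liter.
Additional duty on 3555.66 from Loros: +48.3%. Applied ad valorem rate: 16.5% + 48.3% = 64.8%.
Duty = ¥22,213.17 × 64.8% + 1,449 × ¥0.71 = ¥15,422.92.
Line 4 (4295.58, Pelica, 2,175 pairs, ¥375,231.00):
Base rate for 4295.58 is 14.5%.
Origin Pelica qualifies under the Oros–Pelica agreement and 4295.58 is covered: preferential rate Free applies instead.
Duty = ¥375,231.00 × 0% = ¥0.00.
Total = ¥9,371.25 + ¥13,836.15 + ¥15,422.92 + ¥0.00 = ¥38,630.32.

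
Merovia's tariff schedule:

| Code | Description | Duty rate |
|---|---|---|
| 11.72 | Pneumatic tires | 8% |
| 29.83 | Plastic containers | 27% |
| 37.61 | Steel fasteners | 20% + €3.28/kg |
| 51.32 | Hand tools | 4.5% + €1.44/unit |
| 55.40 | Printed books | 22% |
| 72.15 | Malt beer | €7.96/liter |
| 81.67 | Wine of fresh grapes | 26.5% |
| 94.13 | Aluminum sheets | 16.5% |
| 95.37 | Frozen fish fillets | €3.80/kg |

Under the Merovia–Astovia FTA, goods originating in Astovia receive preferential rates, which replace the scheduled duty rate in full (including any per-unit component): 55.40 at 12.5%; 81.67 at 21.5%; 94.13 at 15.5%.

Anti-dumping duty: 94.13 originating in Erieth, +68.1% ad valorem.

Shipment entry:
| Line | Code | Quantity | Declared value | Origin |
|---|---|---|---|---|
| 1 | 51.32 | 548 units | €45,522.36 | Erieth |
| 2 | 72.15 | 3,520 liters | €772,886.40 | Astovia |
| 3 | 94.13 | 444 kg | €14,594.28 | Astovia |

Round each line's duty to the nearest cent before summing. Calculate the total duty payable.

Line 1 (51.32, Erieth, 548 units, €45,522.36):
Base rate for 51.32 is 4.5% + €1.44/unit.
Duty = €45,522.36 × 4.5% + 548 × €1.44 = €2,837.63.
Line 2 (72.15, Astovia, 3,520 liters, €772,886.40):
Base rate for 72.15 is €7.96/liter.
Origin Astovia is the FTA partner but 72.15 is not on the preference list; base rate stands.
Duty = 3,520 × €7.96 = €28,019.20.
Line 3 (94.13, Astovia, 444 kg, €14,594.28):
Base rate for 94.13 is 16.5%.
Origin Astovia qualifies under the Merovia–Astovia agreement and 94.13 is covered: preferential rate 15.5% applies instead.
The additional-duty order on 94.13 targets Erieth, not Astovia; it does not apply.
Duty = €14,594.28 × 15.5% = €2,262.11.
Total = €2,837.63 + €28,019.20 + €2,262.11 = €33,118.94.

€33,118.94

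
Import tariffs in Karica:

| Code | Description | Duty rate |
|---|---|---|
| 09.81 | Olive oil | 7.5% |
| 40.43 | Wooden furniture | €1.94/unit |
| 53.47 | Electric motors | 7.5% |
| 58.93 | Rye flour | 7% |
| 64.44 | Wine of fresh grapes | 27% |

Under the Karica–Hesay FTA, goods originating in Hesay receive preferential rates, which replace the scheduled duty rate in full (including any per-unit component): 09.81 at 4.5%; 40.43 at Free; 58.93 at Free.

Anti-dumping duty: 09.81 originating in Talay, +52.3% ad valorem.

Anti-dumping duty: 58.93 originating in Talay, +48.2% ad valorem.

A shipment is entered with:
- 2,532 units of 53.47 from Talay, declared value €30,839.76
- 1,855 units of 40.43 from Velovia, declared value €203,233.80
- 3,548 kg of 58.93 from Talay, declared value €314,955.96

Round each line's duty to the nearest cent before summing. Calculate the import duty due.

Line 1 (53.47, Talay, 2,532 units, €30,839.76):
Base rate for 53.47 is 7.5%.
Duty = €30,839.76 × 7.5% = €2,312.98.
Line 2 (40.43, Velovia, 1,855 units, €203,233.80):
Base rate for 40.43 is €1.94/unit.
40.43 has an FTA preferential rate, but origin Velovia is not Hesay; base rate stands.
Duty = 1,855 × €1.94 = €3,598.70.
Line 3 (58.93, Talay, 3,548 kg, €314,955.96):
Base rate for 58.93 is 7%.
58.93 has an FTA preferential rate, but origin Talay is not Hesay; base rate stands.
Additional duty on 58.93 from Talay: +48.2%. Applied ad valorem rate: 7% + 48.2% = 55.2%.
Duty = €314,955.96 × 55.2% = €173,855.69.
Total = €2,312.98 + €3,598.70 + €173,855.69 = €179,767.37.

€179,767.37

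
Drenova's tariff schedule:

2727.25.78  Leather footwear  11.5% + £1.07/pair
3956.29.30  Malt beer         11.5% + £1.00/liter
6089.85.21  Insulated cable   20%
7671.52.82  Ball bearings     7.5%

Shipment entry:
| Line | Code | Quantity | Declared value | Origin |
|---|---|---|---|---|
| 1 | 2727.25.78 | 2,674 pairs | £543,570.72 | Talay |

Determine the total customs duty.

£65,371.81

Line 1 (2727.25.78, Talay, 2,674 pairs, £543,570.72):
Base rate for 2727.25.78 is 11.5% + £1.07/pair.
Duty = £543,570.72 × 11.5% + 2,674 × £1.07 = £65,371.81.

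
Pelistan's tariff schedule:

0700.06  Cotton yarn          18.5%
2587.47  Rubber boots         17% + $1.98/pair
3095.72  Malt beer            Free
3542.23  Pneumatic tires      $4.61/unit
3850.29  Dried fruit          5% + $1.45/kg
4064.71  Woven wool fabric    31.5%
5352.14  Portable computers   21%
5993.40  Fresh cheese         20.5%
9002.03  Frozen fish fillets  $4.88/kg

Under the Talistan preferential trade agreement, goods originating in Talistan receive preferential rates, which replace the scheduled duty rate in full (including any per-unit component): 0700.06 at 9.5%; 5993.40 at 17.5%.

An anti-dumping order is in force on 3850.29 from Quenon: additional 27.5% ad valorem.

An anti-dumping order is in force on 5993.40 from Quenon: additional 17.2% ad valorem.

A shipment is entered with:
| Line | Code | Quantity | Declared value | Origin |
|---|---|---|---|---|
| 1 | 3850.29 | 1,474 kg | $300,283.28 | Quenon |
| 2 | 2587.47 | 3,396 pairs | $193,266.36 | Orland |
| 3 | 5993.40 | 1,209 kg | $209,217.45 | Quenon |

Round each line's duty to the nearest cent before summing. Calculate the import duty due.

$218,183.71

Line 1 (3850.29, Quenon, 1,474 kg, $300,283.28):
Base rate for 3850.29 is 5% + $1.45/kg.
Additional duty on 3850.29 from Quenon: +27.5%. Applied ad valorem rate: 5% + 27.5% = 32.5%.
Duty = $300,283.28 × 32.5% + 1,474 × $1.45 = $99,729.37.
Line 2 (2587.47, Orland, 3,396 pairs, $193,266.36):
Base rate for 2587.47 is 17% + $1.98/pair.
Duty = $193,266.36 × 17% + 3,396 × $1.98 = $39,579.36.
Line 3 (5993.40, Quenon, 1,209 kg, $209,217.45):
Base rate for 5993.40 is 20.5%.
5993.40 has an FTA preferential rate, but origin Quenon is not Talistan; base rate stands.
Additional duty on 5993.40 from Quenon: +17.2%. Applied ad valorem rate: 20.5% + 17.2% = 37.7%.
Duty = $209,217.45 × 37.7% = $78,874.98.
Total = $99,729.37 + $39,579.36 + $78,874.98 = $218,183.71.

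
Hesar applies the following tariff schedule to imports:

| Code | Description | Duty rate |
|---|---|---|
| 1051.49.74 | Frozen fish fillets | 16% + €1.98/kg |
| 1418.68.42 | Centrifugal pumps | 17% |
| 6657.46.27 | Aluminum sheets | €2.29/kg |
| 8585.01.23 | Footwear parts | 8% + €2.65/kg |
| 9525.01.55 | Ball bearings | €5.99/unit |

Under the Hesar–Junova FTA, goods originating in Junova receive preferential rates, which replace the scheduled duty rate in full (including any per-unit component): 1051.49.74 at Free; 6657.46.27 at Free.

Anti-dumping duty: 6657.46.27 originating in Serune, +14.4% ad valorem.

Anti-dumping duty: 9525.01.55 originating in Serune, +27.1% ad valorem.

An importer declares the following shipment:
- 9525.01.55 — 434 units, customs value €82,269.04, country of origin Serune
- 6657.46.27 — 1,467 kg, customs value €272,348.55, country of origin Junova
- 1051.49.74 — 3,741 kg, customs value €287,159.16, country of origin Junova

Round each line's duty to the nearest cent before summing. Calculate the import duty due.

€24,894.57

Line 1 (9525.01.55, Serune, 434 units, €82,269.04):
Base rate for 9525.01.55 is €5.99/unit.
Additional duty on 9525.01.55 from Serune: +27.1% ad valorem. Applied ad valorem rate = 27.1%.
Duty = €82,269.04 × 27.1% + 434 × €5.99 = €24,894.57.
Line 2 (6657.46.27, Junova, 1,467 kg, €272,348.55):
Base rate for 6657.46.27 is €2.29/kg.
Origin Junova qualifies under the Hesar–Junova agreement and 6657.46.27 is covered: preferential rate Free applies instead.
The additional-duty order on 6657.46.27 targets Serune, not Junova; it does not apply.
Duty = €272,348.55 × 0% = €0.00.
Line 3 (1051.49.74, Junova, 3,741 kg, €287,159.16):
Base rate for 1051.49.74 is 16% + €1.98/kg.
Origin Junova qualifies under the Hesar–Junova agreement and 1051.49.74 is covered: preferential rate Free applies instead.
Duty = €287,159.16 × 0% = €0.00.
Total = €24,894.57 + €0.00 + €0.00 = €24,894.57.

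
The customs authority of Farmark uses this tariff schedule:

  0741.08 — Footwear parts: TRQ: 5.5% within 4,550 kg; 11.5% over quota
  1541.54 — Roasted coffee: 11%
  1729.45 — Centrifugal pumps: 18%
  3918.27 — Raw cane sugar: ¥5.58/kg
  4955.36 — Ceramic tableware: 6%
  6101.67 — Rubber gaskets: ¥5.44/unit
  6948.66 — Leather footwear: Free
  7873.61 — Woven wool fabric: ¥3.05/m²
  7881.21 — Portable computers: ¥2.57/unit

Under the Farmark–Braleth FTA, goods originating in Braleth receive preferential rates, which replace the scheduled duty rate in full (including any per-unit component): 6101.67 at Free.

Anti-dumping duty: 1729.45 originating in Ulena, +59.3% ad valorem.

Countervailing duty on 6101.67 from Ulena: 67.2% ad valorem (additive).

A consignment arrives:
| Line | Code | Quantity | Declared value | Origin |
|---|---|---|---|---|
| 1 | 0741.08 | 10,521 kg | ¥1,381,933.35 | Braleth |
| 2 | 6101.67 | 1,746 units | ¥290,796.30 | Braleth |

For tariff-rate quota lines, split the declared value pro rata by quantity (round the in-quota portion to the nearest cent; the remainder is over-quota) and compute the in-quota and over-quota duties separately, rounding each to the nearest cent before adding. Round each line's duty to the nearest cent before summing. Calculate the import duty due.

¥123,063.79

Line 1 (0741.08, Braleth, 10,521 kg, ¥1,381,933.35):
Code 0741.08 is under a tariff-rate quota (threshold 4,550 kg). In-quota: 4,550 kg at 5.5%; over-quota: 5,971 kg at 11.5%.
Pro-rata value split: in-quota = ¥1,381,933.35 × 4,550/10,521 = ¥597,642.50; over-quota = ¥1,381,933.35 − ¥597,642.50 = ¥784,290.85.
In-quota duty = ¥597,642.50 × 5.5% = ¥32,870.34. Over-quota duty = ¥784,290.85 × 11.5% = ¥90,193.45.
Line duty = ¥32,870.34 + ¥90,193.45 = ¥123,063.79.
Line 2 (6101.67, Braleth, 1,746 units, ¥290,796.30):
Base rate for 6101.67 is ¥5.44/unit.
Origin Braleth qualifies under the Farmark–Braleth agreement and 6101.67 is covered: preferential rate Free applies instead.
The additional-duty order on 6101.67 targets Ulena, not Braleth; it does not apply.
Duty = ¥290,796.30 × 0% = ¥0.00.
Total = ¥123,063.79 + ¥0.00 = ¥123,063.79.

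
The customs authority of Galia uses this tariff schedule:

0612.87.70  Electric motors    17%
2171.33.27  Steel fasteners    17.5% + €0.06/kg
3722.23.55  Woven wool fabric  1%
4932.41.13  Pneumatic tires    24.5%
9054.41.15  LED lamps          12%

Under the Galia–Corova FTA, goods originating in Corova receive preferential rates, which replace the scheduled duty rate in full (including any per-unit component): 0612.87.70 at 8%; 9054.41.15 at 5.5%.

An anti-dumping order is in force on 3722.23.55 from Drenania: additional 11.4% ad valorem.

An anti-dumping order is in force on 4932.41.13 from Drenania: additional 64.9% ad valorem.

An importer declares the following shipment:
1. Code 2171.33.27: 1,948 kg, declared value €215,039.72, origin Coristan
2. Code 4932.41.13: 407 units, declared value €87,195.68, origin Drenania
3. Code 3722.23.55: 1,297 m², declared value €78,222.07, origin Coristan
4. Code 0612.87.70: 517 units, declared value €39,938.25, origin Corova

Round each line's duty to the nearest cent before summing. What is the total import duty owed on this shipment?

€119,679.05

Line 1 (2171.33.27, Coristan, 1,948 kg, €215,039.72):
Base rate for 2171.33.27 is 17.5% + €0.06/kg.
Duty = €215,039.72 × 17.5% + 1,948 × €0.06 = €37,748.83.
Line 2 (4932.41.13, Drenania, 407 units, €87,195.68):
Base rate for 4932.41.13 is 24.5%.
Additional duty on 4932.41.13 from Drenania: +64.9%. Applied ad valorem rate: 24.5% + 64.9% = 89.4%.
Duty = €87,195.68 × 89.4% = €77,952.94.
Line 3 (3722.23.55, Coristan, 1,297 m², €78,222.07):
Base rate for 3722.23.55 is 1%.
The additional-duty order on 3722.23.55 targets Drenania, not Coristan; it does not apply.
Duty = €78,222.07 × 1% = €782.22.
Line 4 (0612.87.70, Corova, 517 units, €39,938.25):
Base rate for 0612.87.70 is 17%.
Origin Corova qualifies under the Galia–Corova agreement and 0612.87.70 is covered: preferential rate 8% applies instead.
Duty = €39,938.25 × 8% = €3,195.06.
Total = €37,748.83 + €77,952.94 + €782.22 + €3,195.06 = €119,679.05.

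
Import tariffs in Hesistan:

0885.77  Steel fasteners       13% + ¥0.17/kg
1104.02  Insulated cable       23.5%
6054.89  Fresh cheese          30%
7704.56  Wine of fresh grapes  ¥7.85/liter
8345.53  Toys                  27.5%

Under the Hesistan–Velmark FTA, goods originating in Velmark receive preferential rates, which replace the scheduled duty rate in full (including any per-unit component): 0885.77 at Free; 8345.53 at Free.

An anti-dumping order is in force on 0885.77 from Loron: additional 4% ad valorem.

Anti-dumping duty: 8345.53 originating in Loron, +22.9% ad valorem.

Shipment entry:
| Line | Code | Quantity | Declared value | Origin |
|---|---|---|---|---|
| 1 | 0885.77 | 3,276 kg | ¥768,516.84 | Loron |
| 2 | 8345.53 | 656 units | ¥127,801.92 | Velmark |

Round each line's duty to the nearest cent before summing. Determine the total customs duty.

¥131,204.78

Line 1 (0885.77, Loron, 3,276 kg, ¥768,516.84):
Base rate for 0885.77 is 13% + ¥0.17/kg.
0885.77 has an FTA preferential rate, but origin Loron is not Velmark; base rate stands.
Additional duty on 0885.77 from Loron: +4%. Applied ad valorem rate: 13% + 4% = 17%.
Duty = ¥768,516.84 × 17% + 3,276 × ¥0.17 = ¥131,204.78.
Line 2 (8345.53, Velmark, 656 units, ¥127,801.92):
Base rate for 8345.53 is 27.5%.
Origin Velmark qualifies under the Hesistan–Velmark agreement and 8345.53 is covered: preferential rate Free applies instead.
The additional-duty order on 8345.53 targets Loron, not Velmark; it does not apply.
Duty = ¥127,801.92 × 0% = ¥0.00.
Total = ¥131,204.78 + ¥0.00 = ¥131,204.78.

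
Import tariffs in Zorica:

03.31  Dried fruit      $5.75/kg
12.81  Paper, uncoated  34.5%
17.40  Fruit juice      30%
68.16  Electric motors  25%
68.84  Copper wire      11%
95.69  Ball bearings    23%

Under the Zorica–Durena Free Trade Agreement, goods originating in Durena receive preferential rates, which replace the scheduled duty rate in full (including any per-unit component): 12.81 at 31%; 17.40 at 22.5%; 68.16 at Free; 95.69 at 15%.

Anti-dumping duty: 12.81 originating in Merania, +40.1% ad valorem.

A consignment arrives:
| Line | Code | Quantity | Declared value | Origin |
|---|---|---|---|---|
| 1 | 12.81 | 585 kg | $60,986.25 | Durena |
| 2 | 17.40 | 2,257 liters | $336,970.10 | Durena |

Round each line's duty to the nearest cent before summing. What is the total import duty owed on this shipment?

Line 1 (12.81, Durena, 585 kg, $60,986.25):
Base rate for 12.81 is 34.5%.
Origin Durena qualifies under the Zorica–Durena agreement and 12.81 is covered: preferential rate 31% applies instead.
The additional-duty order on 12.81 targets Merania, not Durena; it does not apply.
Duty = $60,986.25 × 31% = $18,905.74.
Line 2 (17.40, Durena, 2,257 liters, $336,970.10):
Base rate for 17.40 is 30%.
Origin Durena qualifies under the Zorica–Durena agreement and 17.40 is covered: preferential rate 22.5% applies instead.
Duty = $336,970.10 × 22.5% = $75,818.27.
Total = $18,905.74 + $75,818.27 = $94,724.01.

$94,724.01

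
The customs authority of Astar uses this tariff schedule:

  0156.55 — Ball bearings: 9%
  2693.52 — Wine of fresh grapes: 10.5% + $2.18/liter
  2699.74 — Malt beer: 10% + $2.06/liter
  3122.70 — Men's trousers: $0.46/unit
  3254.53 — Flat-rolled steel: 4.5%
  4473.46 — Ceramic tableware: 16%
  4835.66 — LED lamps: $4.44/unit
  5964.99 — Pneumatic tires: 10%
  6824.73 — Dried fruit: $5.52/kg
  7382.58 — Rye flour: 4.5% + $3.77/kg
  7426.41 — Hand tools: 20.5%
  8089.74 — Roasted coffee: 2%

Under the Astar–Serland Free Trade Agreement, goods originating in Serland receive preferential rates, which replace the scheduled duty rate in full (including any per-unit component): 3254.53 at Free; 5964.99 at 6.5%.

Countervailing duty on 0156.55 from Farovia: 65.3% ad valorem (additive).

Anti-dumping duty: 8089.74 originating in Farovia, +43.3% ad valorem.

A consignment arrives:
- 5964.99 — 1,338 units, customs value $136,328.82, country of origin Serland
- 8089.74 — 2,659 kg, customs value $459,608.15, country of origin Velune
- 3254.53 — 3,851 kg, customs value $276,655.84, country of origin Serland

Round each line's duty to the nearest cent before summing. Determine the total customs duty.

$18,053.53

Line 1 (5964.99, Serland, 1,338 units, $136,328.82):
Base rate for 5964.99 is 10%.
Origin Serland qualifies under the Astar–Serland agreement and 5964.99 is covered: preferential rate 6.5% applies instead.
Duty = $136,328.82 × 6.5% = $8,861.37.
Line 2 (8089.74, Velune, 2,659 kg, $459,608.15):
Base rate for 8089.74 is 2%.
The additional-duty order on 8089.74 targets Farovia, not Velune; it does not apply.
Duty = $459,608.15 × 2% = $9,192.16.
Line 3 (3254.53, Serland, 3,851 kg, $276,655.84):
Base rate for 3254.53 is 4.5%.
Origin Serland qualifies under the Astar–Serland agreement and 3254.53 is covered: preferential rate Free applies instead.
Duty = $276,655.84 × 0% = $0.00.
Total = $8,861.37 + $9,192.16 + $0.00 = $18,053.53.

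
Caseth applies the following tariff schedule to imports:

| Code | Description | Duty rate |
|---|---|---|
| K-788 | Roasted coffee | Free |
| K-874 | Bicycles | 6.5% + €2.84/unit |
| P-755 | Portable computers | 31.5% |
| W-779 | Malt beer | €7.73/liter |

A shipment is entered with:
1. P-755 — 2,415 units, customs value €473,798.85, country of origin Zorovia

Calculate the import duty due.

€149,246.64

Line 1 (P-755, Zorovia, 2,415 units, €473,798.85):
Base rate for P-755 is 31.5%.
Duty = €473,798.85 × 31.5% = €149,246.64.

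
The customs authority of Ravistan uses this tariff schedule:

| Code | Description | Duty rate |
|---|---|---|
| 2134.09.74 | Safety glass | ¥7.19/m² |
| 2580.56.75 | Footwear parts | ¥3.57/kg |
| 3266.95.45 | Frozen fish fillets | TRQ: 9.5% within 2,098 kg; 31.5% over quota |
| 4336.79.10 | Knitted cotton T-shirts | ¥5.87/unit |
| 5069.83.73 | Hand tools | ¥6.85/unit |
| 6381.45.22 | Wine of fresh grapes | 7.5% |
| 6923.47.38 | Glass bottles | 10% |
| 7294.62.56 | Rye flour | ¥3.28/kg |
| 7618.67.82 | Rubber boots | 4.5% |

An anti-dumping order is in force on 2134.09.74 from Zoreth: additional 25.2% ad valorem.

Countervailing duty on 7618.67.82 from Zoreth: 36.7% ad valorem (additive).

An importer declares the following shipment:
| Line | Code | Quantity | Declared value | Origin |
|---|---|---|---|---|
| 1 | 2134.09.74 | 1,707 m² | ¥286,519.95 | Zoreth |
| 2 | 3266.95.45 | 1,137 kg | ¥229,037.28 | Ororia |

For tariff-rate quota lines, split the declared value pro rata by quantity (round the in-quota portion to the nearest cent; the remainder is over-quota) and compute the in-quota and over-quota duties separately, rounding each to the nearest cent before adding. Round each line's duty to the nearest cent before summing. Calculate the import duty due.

¥106,234.90

Line 1 (2134.09.74, Zoreth, 1,707 m², ¥286,519.95):
Base rate for 2134.09.74 is ¥7.19/m².
Additional duty on 2134.09.74 from Zoreth: +25.2% ad valorem. Applied ad valorem rate = 25.2%.
Duty = ¥286,519.95 × 25.2% + 1,707 × ¥7.19 = ¥84,476.36.
Line 2 (3266.95.45, Ororia, 1,137 kg, ¥229,037.28):
Code 3266.95.45 is under a tariff-rate quota (threshold 2,098 kg). Quantity 1,137 kg is within the quota, so the in-quota rate 9.5% applies to the full value.
Duty = ¥229,037.28 × 9.5% = ¥21,758.54.
Total = ¥84,476.36 + ¥21,758.54 = ¥106,234.90.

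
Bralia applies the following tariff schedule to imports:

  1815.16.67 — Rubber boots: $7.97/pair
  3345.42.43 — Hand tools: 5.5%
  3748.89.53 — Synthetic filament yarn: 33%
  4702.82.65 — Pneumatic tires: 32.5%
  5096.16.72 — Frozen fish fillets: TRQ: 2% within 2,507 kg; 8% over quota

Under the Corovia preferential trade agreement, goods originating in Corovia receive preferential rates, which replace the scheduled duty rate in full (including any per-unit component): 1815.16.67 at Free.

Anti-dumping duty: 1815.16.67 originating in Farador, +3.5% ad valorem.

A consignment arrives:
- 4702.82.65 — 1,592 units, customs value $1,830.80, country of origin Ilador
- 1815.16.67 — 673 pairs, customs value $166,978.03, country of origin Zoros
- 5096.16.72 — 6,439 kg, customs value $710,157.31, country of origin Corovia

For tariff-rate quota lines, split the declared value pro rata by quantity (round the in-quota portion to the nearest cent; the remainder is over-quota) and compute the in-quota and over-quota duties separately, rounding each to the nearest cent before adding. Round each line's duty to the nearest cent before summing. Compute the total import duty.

Line 1 (4702.82.65, Ilador, 1,592 units, $1,830.80):
Base rate for 4702.82.65 is 32.5%.
Duty = $1,830.80 × 32.5% = $595.01.
Line 2 (1815.16.67, Zoros, 673 pairs, $166,978.03):
Base rate for 1815.16.67 is $7.97/pair.
1815.16.67 has an FTA preferential rate, but origin Zoros is not Corovia; base rate stands.
The additional-duty order on 1815.16.67 targets Farador, not Zoros; it does not apply.
Duty = 673 × $7.97 = $5,363.81.
Line 3 (5096.16.72, Corovia, 6,439 kg, $710,157.31):
Code 5096.16.72 is under a tariff-rate quota (threshold 2,507 kg). In-quota: 2,507 kg at 2%; over-quota: 3,932 kg at 8%.
Pro-rata value split: in-quota = $710,157.31 × 2,507/6,439 = $276,497.03; over-quota = $710,157.31 − $276,497.03 = $433,660.28.
In-quota duty = $276,497.03 × 2% = $5,529.94. Over-quota duty = $433,660.28 × 8% = $34,692.82.
Line duty = $5,529.94 + $34,692.82 = $40,222.76.
Total = $595.01 + $5,363.81 + $40,222.76 = $46,181.58.

$46,181.58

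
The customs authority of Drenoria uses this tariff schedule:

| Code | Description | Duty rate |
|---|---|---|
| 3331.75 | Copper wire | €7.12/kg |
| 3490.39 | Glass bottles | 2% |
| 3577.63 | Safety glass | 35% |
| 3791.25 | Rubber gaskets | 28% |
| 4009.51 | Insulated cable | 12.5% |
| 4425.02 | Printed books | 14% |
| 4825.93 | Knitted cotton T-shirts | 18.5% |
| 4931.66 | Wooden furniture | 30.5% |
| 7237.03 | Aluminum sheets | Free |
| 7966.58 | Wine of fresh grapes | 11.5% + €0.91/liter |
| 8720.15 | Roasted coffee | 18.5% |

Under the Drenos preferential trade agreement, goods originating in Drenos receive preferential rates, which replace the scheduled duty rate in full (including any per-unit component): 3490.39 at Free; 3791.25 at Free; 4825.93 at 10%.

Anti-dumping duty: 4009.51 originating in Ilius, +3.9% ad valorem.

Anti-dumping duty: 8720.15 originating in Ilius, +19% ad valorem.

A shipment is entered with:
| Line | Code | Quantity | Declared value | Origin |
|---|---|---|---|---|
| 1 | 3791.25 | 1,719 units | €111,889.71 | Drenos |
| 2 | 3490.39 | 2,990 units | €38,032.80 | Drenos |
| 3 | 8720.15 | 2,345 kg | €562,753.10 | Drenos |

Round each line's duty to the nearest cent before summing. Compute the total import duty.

Line 1 (3791.25, Drenos, 1,719 units, €111,889.71):
Base rate for 3791.25 is 28%.
Origin Drenos qualifies under the Drenoria–Drenos agreement and 3791.25 is covered: preferential rate Free applies instead.
Duty = €111,889.71 × 0% = €0.00.
Line 2 (3490.39, Drenos, 2,990 units, €38,032.80):
Base rate for 3490.39 is 2%.
Origin Drenos qualifies under the Drenoria–Drenos agreement and 3490.39 is covered: preferential rate Free applies instead.
Duty = €38,032.80 × 0% = €0.00.
Line 3 (8720.15, Drenos, 2,345 kg, €562,753.10):
Base rate for 8720.15 is 18.5%.
Origin Drenos is the FTA partner but 8720.15 is not on the preference list; base rate stands.
The additional-duty order on 8720.15 targets Ilius, not Drenos; it does not apply.
Duty = €562,753.10 × 18.5% = €104,109.32.
Total = €0.00 + €0.00 + €104,109.32 = €104,109.32.

€104,109.32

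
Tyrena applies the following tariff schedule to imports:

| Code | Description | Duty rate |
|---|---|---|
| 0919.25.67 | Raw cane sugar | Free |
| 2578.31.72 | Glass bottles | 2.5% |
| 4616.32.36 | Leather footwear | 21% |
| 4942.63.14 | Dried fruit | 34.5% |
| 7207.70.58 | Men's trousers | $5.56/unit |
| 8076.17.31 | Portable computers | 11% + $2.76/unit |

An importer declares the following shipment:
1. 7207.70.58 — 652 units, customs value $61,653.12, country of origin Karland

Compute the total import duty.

Line 1 (7207.70.58, Karland, 652 units, $61,653.12):
Base rate for 7207.70.58 is $5.56/unit.
Duty = 652 × $5.56 = $3,625.12.

$3,625.12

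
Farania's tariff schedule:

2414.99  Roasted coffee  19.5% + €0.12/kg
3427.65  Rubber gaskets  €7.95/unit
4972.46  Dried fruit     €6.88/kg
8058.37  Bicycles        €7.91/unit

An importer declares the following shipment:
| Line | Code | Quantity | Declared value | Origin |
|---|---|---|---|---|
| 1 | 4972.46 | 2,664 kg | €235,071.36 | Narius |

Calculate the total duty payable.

Line 1 (4972.46, Narius, 2,664 kg, €235,071.36):
Base rate for 4972.46 is €6.88/kg.
Duty = 2,664 × €6.88 = €18,328.32.

€18,328.32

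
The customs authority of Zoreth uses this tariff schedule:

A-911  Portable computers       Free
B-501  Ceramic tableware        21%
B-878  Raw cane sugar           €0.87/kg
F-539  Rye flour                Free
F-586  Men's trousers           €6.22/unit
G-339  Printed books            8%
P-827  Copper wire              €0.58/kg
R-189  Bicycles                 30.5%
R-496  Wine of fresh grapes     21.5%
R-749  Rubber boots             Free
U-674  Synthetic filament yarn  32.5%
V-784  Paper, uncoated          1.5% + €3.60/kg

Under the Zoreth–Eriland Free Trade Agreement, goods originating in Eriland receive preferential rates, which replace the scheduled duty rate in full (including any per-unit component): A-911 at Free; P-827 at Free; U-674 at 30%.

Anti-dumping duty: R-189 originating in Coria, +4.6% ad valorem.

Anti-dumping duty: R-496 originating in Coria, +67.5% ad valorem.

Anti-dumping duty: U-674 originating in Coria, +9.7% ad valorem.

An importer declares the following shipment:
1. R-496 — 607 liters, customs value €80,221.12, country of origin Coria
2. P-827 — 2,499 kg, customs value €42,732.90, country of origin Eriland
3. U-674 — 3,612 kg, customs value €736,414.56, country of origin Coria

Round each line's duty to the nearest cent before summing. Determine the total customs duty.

€382,163.74

Line 1 (R-496, Coria, 607 liters, €80,221.12):
Base rate for R-496 is 21.5%.
Additional duty on R-496 from Coria: +67.5%. Applied ad valorem rate: 21.5% + 67.5% = 89%.
Duty = €80,221.12 × 89% = €71,396.80.
Line 2 (P-827, Eriland, 2,499 kg, €42,732.90):
Base rate for P-827 is €0.58/kg.
Origin Eriland qualifies under the Zoreth–Eriland agreement and P-827 is covered: preferential rate Free applies instead.
Duty = €42,732.90 × 0% = €0.00.
Line 3 (U-674, Coria, 3,612 kg, €736,414.56):
Base rate for U-674 is 32.5%.
U-674 has an FTA preferential rate, but origin Coria is not Eriland; base rate stands.
Additional duty on U-674 from Coria: +9.7%. Applied ad valorem rate: 32.5% + 9.7% = 42.2%.
Duty = €736,414.56 × 42.2% = €310,766.94.
Total = €71,396.80 + €0.00 + €310,766.94 = €382,163.74.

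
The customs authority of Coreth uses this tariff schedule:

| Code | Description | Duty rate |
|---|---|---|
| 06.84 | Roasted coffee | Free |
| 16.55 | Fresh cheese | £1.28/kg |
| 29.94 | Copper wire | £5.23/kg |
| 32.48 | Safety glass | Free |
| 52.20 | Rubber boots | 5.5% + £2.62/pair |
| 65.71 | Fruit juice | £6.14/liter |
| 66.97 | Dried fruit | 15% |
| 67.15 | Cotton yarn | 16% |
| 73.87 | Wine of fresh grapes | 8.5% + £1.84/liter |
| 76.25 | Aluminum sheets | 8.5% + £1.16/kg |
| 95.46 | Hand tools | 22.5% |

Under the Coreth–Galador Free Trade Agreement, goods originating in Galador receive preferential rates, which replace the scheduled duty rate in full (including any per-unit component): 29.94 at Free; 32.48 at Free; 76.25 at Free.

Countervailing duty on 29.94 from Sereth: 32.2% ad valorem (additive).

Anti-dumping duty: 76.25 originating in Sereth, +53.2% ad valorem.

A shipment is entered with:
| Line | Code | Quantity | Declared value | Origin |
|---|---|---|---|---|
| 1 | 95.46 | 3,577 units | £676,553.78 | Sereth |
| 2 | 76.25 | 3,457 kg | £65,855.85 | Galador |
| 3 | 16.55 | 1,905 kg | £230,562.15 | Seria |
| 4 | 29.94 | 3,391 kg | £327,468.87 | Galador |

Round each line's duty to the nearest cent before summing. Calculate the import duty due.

Line 1 (95.46, Sereth, 3,577 units, £676,553.78):
Base rate for 95.46 is 22.5%.
Duty = £676,553.78 × 22.5% = £152,224.60.
Line 2 (76.25, Galador, 3,457 kg, £65,855.85):
Base rate for 76.25 is 8.5% + £1.16/kg.
Origin Galador qualifies under the Coreth–Galador agreement and 76.25 is covered: preferential rate Free applies instead.
The additional-duty order on 76.25 targets Sereth, not Galador; it does not apply.
Duty = £65,855.85 × 0% = £0.00.
Line 3 (16.55, Seria, 1,905 kg, £230,562.15):
Base rate for 16.55 is £1.28/kg.
Duty = 1,905 × £1.28 = £2,438.40.
Line 4 (29.94, Galador, 3,391 kg, £327,468.87):
Base rate for 29.94 is £5.23/kg.
Origin Galador qualifies under the Coreth–Galador agreement and 29.94 is covered: preferential rate Free applies instead.
The additional-duty order on 29.94 targets Sereth, not Galador; it does not apply.
Duty = £327,468.87 × 0% = £0.00.
Total = £152,224.60 + £0.00 + £2,438.40 + £0.00 = £154,663.00.

£154,663.00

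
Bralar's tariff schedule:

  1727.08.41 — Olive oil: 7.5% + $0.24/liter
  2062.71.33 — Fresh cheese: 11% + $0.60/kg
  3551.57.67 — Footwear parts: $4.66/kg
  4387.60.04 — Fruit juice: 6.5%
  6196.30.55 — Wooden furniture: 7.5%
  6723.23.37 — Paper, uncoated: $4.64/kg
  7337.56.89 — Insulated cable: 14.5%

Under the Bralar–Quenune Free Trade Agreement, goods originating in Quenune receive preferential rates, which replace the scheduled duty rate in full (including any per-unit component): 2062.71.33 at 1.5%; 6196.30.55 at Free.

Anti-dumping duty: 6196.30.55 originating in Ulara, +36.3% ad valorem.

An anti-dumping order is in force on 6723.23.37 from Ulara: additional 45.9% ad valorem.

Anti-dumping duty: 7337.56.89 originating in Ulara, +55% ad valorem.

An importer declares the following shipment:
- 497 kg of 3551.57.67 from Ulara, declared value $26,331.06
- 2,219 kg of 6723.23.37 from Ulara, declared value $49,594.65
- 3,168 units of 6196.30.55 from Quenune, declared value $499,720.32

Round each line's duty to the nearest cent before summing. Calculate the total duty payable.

$35,376.12

Line 1 (3551.57.67, Ulara, 497 kg, $26,331.06):
Base rate for 3551.57.67 is $4.66/kg.
Duty = 497 × $4.66 = $2,316.02.
Line 2 (6723.23.37, Ulara, 2,219 kg, $49,594.65):
Base rate for 6723.23.37 is $4.64/kg.
Additional duty on 6723.23.37 from Ulara: +45.9% ad valorem. Applied ad valorem rate = 45.9%.
Duty = $49,594.65 × 45.9% + 2,219 × $4.64 = $33,060.10.
Line 3 (6196.30.55, Quenune, 3,168 units, $499,720.32):
Base rate for 6196.30.55 is 7.5%.
Origin Quenune qualifies under the Bralar–Quenune agreement and 6196.30.55 is covered: preferential rate Free applies instead.
The additional-duty order on 6196.30.55 targets Ulara, not Quenune; it does not apply.
Duty = $499,720.32 × 0% = $0.00.
Total = $2,316.02 + $33,060.10 + $0.00 = $35,376.12.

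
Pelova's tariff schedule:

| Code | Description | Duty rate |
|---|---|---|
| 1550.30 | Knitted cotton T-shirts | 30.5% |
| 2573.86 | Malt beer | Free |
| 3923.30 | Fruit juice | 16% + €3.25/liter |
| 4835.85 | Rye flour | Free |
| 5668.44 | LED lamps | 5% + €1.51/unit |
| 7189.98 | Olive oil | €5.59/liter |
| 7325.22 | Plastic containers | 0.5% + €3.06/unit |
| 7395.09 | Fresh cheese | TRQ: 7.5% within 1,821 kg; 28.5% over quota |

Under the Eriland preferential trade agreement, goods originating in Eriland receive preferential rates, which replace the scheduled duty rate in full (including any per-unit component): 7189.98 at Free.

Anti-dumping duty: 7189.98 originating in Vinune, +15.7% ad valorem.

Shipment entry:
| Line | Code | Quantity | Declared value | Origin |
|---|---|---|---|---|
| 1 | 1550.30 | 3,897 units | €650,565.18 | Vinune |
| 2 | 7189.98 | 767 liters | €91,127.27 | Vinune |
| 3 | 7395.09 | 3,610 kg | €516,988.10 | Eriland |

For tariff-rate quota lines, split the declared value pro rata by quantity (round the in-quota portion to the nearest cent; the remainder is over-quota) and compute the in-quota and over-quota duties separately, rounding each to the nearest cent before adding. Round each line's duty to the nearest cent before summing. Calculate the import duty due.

€309,593.57

Line 1 (1550.30, Vinune, 3,897 units, €650,565.18):
Base rate for 1550.30 is 30.5%.
Duty = €650,565.18 × 30.5% = €198,422.38.
Line 2 (7189.98, Vinune, 767 liters, €91,127.27):
Base rate for 7189.98 is €5.59/liter.
7189.98 has an FTA preferential rate, but origin Vinune is not Eriland; base rate stands.
Additional duty on 7189.98 from Vinune: +15.7% ad valorem. Applied ad valorem rate = 15.7%.
Duty = €91,127.27 × 15.7% + 767 × €5.59 = €18,594.51.
Line 3 (7395.09, Eriland, 3,610 kg, €516,988.10):
Code 7395.09 is under a tariff-rate quota (threshold 1,821 kg). In-quota: 1,821 kg at 7.5%; over-quota: 1,789 kg at 28.5%.
Pro-rata value split: in-quota = €516,988.10 × 1,821/3,610 = €260,785.41; over-quota = €516,988.10 − €260,785.41 = €256,202.69.
In-quota duty = €260,785.41 × 7.5% = €19,558.91. Over-quota duty = €256,202.69 × 28.5% = €73,017.77.
Line duty = €19,558.91 + €73,017.77 = €92,576.68.
Total = €198,422.38 + €18,594.51 + €92,576.68 = €309,593.57.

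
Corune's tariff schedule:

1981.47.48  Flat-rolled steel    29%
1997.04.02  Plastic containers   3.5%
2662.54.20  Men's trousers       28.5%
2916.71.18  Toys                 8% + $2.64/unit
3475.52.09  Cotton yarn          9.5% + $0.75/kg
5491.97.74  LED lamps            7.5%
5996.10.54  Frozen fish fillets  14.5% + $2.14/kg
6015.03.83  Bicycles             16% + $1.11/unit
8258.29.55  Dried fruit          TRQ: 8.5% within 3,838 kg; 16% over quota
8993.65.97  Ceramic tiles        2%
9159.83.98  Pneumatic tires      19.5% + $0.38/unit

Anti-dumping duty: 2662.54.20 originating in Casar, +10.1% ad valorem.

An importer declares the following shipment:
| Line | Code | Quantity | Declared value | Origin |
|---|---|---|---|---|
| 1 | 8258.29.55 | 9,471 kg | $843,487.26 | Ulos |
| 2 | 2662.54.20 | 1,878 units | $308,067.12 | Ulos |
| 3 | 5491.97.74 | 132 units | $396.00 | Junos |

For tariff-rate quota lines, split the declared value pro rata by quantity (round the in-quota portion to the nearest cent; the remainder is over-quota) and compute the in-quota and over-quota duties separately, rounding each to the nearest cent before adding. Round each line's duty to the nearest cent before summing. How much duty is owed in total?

$197,150.87

Line 1 (8258.29.55, Ulos, 9,471 kg, $843,487.26):
Code 8258.29.55 is under a tariff-rate quota (threshold 3,838 kg). In-quota: 3,838 kg at 8.5%; over-quota: 5,633 kg at 16%.
Pro-rata value split: in-quota = $843,487.26 × 3,838/9,471 = $341,812.28; over-quota = $843,487.26 − $341,812.28 = $501,674.98.
In-quota duty = $341,812.28 × 8.5% = $29,054.04. Over-quota duty = $501,674.98 × 16% = $80,268.00.
Line duty = $29,054.04 + $80,268.00 = $109,322.04.
Line 2 (2662.54.20, Ulos, 1,878 units, $308,067.12):
Base rate for 2662.54.20 is 28.5%.
The additional-duty order on 2662.54.20 targets Casar, not Ulos; it does not apply.
Duty = $308,067.12 × 28.5% = $87,799.13.
Line 3 (5491.97.74, Junos, 132 units, $396.00):
Base rate for 5491.97.74 is 7.5%.
Duty = $396.00 × 7.5% = $29.70.
Total = $109,322.04 + $87,799.13 + $29.70 = $197,150.87.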